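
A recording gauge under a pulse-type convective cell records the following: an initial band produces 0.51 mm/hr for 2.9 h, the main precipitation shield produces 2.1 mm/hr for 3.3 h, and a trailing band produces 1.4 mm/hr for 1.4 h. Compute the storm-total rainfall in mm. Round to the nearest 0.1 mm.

total ≈ 10.4 mm

Total = Σ Rᵢ Δtᵢ = 0.51 × 2.9 + 2.1 × 3.3 + 1.4 × 1.4
      = 1.479 + 6.93 + 1.96 = 10.4 mm.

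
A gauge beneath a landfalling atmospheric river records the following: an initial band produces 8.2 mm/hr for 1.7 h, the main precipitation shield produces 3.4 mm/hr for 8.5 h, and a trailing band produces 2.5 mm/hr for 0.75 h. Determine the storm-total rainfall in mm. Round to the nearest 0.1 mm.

Total = Σ Rᵢ Δtᵢ = 8.2 × 1.7 + 3.4 × 8.5 + 2.5 × 0.75
      = 13.94 + 28.9 + 1.875 = 44.7 mm.

total ≈ 44.7 mm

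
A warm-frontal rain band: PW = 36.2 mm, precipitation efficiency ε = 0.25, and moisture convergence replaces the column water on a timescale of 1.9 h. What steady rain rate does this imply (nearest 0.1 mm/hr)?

Each overturning extracts ε × PW = 0.25 × 36.2 = 9.05 mm.
Rate = ε·PW / τ = 9.05 / 1.9 h = 4.8 mm/hr.

R ≈ 4.8 mm/hr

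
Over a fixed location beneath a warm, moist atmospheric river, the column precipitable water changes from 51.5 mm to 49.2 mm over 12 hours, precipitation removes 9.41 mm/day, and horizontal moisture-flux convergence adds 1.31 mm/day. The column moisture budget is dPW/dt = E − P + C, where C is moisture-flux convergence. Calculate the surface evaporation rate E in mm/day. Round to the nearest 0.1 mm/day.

E ≈ 3.5 mm/day

dPW/dt = (49.2 − 51.5) mm / (12/24 day) = -4.600 mm/day.
E = dPW/dt + P − C = (-4.600) + 9.41 − (1.31) = 3.5 mm/day.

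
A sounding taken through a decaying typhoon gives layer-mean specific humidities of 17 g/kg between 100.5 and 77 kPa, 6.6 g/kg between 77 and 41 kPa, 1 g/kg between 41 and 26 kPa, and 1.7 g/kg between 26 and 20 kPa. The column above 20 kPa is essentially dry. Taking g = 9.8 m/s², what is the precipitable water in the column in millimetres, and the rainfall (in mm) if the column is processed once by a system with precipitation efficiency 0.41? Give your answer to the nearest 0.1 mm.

Precipitable water is the column-integrated vapour mass per unit area: PW = (1/g) Σ q̄ Δp, with q in kg/kg and Δp in Pa (1 kg/m² of water = 1 mm).
Layer 100.5–77 kPa: Δp = 235 hPa = 23500 Pa, q̄ = 0.017 kg/kg → 0.017 × 23500 / 9.8 = 40.77 mm
Layer 77–41 kPa: Δp = 360 hPa = 36000 Pa, q̄ = 0.0066 kg/kg → 0.0066 × 36000 / 9.8 = 24.24 mm
Layer 41–26 kPa: Δp = 150 hPa = 15000 Pa, q̄ = 0.001 kg/kg → 0.001 × 15000 / 9.8 = 1.53 mm
Layer 26–20 kPa: Δp = 60 hPa = 6000 Pa, q̄ = 0.0017 kg/kg → 0.0017 × 6000 / 9.8 = 1.04 mm
PW = 40.77 + 24.24 + 1.53 + 1.04 = 67.58 ≈ 67.6 mm.
Rainfall = ε × PW = 0.41 × 67.6 = 27.7 mm.

PW ≈ 67.6 mm; rainfall ≈ 27.7 mm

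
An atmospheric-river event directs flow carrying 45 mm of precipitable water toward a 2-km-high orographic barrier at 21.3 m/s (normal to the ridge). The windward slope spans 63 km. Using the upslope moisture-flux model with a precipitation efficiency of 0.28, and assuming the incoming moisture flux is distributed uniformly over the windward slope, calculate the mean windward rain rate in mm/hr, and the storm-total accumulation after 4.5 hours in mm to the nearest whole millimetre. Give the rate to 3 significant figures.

Incoming column moisture flux per unit ridge length: F = V × PW = 21.3 × 45 = 958.5 mm·m/s.
Spread over the 63 km slope with efficiency ε = 0.28: R = ε·F/W = 0.28 × 958.5 / 63000 m = 4.260e-03 mm/s.
R = 4.260e-03 × 3600 = 15.3 mm/hr.
Over 4.5 h: total = 15.3 × 4.5 = 68.85 ≈ 69 mm.

R ≈ 15.3 mm/hr; total ≈ 69 mm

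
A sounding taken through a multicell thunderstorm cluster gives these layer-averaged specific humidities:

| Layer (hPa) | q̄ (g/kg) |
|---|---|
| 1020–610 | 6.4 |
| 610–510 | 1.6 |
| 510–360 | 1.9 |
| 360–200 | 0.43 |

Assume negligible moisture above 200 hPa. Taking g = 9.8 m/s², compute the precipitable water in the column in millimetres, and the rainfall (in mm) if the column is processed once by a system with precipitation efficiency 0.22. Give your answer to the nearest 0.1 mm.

PW ≈ 32.0 mm; rainfall ≈ 7.0 mm

Precipitable water is the column-integrated vapour mass per unit area: PW = (1/g) Σ q̄ Δp, with q in kg/kg and Δp in Pa (1 kg/m² of water = 1 mm).
Layer 1020–610 hPa: Δp = 410 hPa = 41000 Pa, q̄ = 0.0064 kg/kg → 0.0064 × 41000 / 9.8 = 26.78 mm
Layer 610–510 hPa: Δp = 100 hPa = 10000 Pa, q̄ = 0.0016 kg/kg → 0.0016 × 10000 / 9.8 = 1.63 mm
Layer 510–360 hPa: Δp = 150 hPa = 15000 Pa, q̄ = 0.0019 kg/kg → 0.0019 × 15000 / 9.8 = 2.91 mm
Layer 360–200 hPa: Δp = 160 hPa = 16000 Pa, q̄ = 0.00043 kg/kg → 0.00043 × 16000 / 9.8 = 0.70 mm
PW = 26.78 + 1.63 + 2.91 + 0.70 = 32.02 ≈ 32.0 mm.
Rainfall = ε × PW = 0.22 × 32.0 = 7.0 mm.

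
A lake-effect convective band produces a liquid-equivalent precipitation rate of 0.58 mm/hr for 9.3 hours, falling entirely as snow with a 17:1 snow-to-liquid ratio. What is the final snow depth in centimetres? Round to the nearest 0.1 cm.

snow depth ≈ 9.2 cm

Liquid-equivalent depth = 0.58 × 9.3 = 5.394 mm.
Snow depth = 5.394 mm × 17 = 91.698 mm = 9.2 cm.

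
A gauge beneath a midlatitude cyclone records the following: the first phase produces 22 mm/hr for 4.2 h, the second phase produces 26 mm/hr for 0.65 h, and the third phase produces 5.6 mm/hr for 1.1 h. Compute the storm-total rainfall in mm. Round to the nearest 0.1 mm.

total ≈ 115.5 mm

Total = Σ Rᵢ Δtᵢ = 22 × 4.2 + 26 × 0.65 + 5.6 × 1.1
      = 92.4 + 16.9 + 6.16 = 115.5 mm.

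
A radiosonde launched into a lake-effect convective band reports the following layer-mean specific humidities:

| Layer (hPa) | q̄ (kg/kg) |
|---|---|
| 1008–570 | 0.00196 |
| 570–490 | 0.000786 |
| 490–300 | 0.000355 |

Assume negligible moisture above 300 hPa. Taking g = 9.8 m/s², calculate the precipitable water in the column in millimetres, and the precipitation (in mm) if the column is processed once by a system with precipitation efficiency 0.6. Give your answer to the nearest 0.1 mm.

PW ≈ 10.1 mm; precipitation ≈ 6.1 mm

Precipitable water is the column-integrated vapour mass per unit area: PW = (1/g) Σ q̄ Δp, with q in kg/kg and Δp in Pa (1 kg/m² of water = 1 mm).
Layer 1008–570 hPa: Δp = 438 hPa = 43800 Pa, q̄ = 0.00196 kg/kg → 0.00196 × 43800 / 9.8 = 8.76 mm
Layer 570–490 hPa: Δp = 80 hPa = 8000 Pa, q̄ = 0.000786 kg/kg → 0.000786 × 8000 / 9.8 = 0.64 mm
Layer 490–300 hPa: Δp = 190 hPa = 19000 Pa, q̄ = 0.000355 kg/kg → 0.000355 × 19000 / 9.8 = 0.69 mm
PW = 8.76 + 0.64 + 0.69 = 10.09 ≈ 10.1 mm.
Precipitation = ε × PW = 0.6 × 10.1 = 6.1 mm.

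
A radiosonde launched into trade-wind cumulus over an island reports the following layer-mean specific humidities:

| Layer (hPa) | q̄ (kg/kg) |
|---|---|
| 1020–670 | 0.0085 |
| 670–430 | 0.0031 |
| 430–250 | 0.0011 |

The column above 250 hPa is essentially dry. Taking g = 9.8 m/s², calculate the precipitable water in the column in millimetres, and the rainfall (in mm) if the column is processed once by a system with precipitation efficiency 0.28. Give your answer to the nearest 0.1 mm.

Precipitable water is the column-integrated vapour mass per unit area: PW = (1/g) Σ q̄ Δp, with q in kg/kg and Δp in Pa (1 kg/m² of water = 1 mm).
Layer 1020–670 hPa: Δp = 350 hPa = 35000 Pa, q̄ = 0.0085 kg/kg → 0.0085 × 35000 / 9.8 = 30.36 mm
Layer 670–430 hPa: Δp = 240 hPa = 24000 Pa, q̄ = 0.0031 kg/kg → 0.0031 × 24000 / 9.8 = 7.59 mm
Layer 430–250 hPa: Δp = 180 hPa = 18000 Pa, q̄ = 0.0011 kg/kg → 0.0011 × 18000 / 9.8 = 2.02 mm
PW = 30.36 + 7.59 + 2.02 = 39.97 ≈ 40.0 mm.
Rainfall = ε × PW = 0.28 × 40.0 = 11.2 mm.

PW ≈ 40.0 mm; rainfall ≈ 11.2 mm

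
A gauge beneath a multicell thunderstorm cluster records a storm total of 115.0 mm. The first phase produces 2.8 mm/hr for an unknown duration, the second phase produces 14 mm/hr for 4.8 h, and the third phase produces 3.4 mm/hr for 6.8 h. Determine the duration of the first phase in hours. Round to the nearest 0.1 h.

duration ≈ 8.8 h

Known phases: 14 × 4.8 + 3.4 × 6.8 = 67.2 + 23.12 = 90.32 mm.
Remaining depth = 115.0 − 90.32 = 24.68 mm.
Duration = 24.68 / 2.8 = 8.8 h.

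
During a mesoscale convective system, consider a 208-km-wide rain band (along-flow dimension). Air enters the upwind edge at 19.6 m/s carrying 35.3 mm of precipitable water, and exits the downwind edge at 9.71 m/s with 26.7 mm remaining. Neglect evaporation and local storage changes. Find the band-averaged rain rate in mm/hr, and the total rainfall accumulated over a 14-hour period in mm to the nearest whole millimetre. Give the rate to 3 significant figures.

Column moisture flux per unit crosswind length is F = V × PW.
Inflow: F_in = 19.6 × 35.3 = 691.88 mm·m/s
Outflow: F_out = 9.71 × 26.7 = 259.257 mm·m/s
Steady-state rate R = (F_in − F_out)/L = (691.88 − 259.257) / 208000 m = 2.080e-03 mm/s.
R = 2.080e-03 × 3600 = 7.49 mm/hr.
Over 14 h: total = 7.49 × 14 = 104.86 ≈ 105 mm.

R ≈ 7.49 mm/hr; total ≈ 105 mm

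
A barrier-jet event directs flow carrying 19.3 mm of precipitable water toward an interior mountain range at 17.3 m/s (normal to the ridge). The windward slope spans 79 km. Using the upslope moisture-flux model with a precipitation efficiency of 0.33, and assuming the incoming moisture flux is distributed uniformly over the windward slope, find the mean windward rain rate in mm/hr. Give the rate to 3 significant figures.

R ≈ 5.02 mm/hr

Incoming column moisture flux per unit ridge length: F = V × PW = 17.3 × 19.3 = 333.89 mm·m/s.
Spread over the 79 km slope with efficiency ε = 0.33: R = ε·F/W = 0.33 × 333.89 / 79000 m = 1.395e-03 mm/s.
R = 1.395e-03 × 3600 = 5.02 mm/hr.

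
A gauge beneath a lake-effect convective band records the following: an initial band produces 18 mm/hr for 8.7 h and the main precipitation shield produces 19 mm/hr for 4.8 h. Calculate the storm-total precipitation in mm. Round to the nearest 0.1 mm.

Total = Σ Rᵢ Δtᵢ = 18 × 8.7 + 19 × 4.8
      = 156.6 + 91.2 = 247.8 mm.

total ≈ 247.8 mm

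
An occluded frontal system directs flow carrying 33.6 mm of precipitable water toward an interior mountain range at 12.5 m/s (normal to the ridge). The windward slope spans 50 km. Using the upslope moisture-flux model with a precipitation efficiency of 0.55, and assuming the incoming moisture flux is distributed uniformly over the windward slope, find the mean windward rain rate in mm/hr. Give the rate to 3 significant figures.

R ≈ 16.6 mm/hr

Incoming column moisture flux per unit ridge length: F = V × PW = 12.5 × 33.6 = 420 mm·m/s.
Spread over the 50 km slope with efficiency ε = 0.55: R = ε·F/W = 0.55 × 420 / 50000 m = 4.620e-03 mm/s.
R = 4.620e-03 × 3600 = 16.6 mm/hr.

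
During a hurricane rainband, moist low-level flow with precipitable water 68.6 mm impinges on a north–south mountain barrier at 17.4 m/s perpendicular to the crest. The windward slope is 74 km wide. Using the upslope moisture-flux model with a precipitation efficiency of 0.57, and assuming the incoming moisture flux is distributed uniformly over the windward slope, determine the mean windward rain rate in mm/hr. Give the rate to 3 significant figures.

R ≈ 33.1 mm/hr

Incoming column moisture flux per unit ridge length: F = V × PW = 17.4 × 68.6 = 1193.64 mm·m/s.
Spread over the 74 km slope with efficiency ε = 0.57: R = ε·F/W = 0.57 × 1193.64 / 74000 m = 9.194e-03 mm/s.
R = 9.194e-03 × 3600 = 33.1 mm/hr.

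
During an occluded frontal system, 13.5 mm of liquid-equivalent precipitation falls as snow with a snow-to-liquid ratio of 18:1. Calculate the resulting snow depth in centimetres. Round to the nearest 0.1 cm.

Snow depth = liquid × ratio = 13.5 mm × 18 = 243 mm = 24.3 cm.

snow depth ≈ 24.3 cm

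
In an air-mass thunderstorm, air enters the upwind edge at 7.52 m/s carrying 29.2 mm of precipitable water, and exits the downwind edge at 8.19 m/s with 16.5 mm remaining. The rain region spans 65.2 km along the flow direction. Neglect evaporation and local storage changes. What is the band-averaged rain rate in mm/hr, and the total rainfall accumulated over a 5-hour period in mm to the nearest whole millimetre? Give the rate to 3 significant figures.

R ≈ 4.66 mm/hr; total ≈ 23 mm

Column moisture flux per unit crosswind length is F = V × PW.
Inflow: F_in = 7.52 × 29.2 = 219.584 mm·m/s
Outflow: F_out = 8.19 × 16.5 = 135.135 mm·m/s
Steady-state rate R = (F_in − F_out)/L = (219.584 − 135.135) / 65200 m = 1.295e-03 mm/s.
R = 1.295e-03 × 3600 = 4.66 mm/hr.
Over 5 h: total = 4.66 × 5 = 23.3 ≈ 23 mm.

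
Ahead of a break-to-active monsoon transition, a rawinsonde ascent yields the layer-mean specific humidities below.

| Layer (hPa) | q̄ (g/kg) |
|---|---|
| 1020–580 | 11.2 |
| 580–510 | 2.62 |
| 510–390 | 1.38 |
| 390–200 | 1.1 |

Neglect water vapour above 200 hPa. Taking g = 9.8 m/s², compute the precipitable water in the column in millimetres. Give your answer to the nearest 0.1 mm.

Precipitable water is the column-integrated vapour mass per unit area: PW = (1/g) Σ q̄ Δp, with q in kg/kg and Δp in Pa (1 kg/m² of water = 1 mm).
Layer 1020–580 hPa: Δp = 440 hPa = 44000 Pa, q̄ = 0.0112 kg/kg → 0.0112 × 44000 / 9.8 = 50.29 mm
Layer 580–510 hPa: Δp = 70 hPa = 7000 Pa, q̄ = 0.00262 kg/kg → 0.00262 × 7000 / 9.8 = 1.87 mm
Layer 510–390 hPa: Δp = 120 hPa = 12000 Pa, q̄ = 0.00138 kg/kg → 0.00138 × 12000 / 9.8 = 1.69 mm
Layer 390–200 hPa: Δp = 190 hPa = 19000 Pa, q̄ = 0.0011 kg/kg → 0.0011 × 19000 / 9.8 = 2.13 mm
PW = 50.29 + 1.87 + 1.69 + 2.13 = 55.98 ≈ 56.0 mm.

PW ≈ 56.0 mm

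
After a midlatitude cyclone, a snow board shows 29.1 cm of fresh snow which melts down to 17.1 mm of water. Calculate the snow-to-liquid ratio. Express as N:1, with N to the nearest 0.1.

ratio ≈ 17.0

Ratio = snow depth / SWE = 291 mm / 17.1 mm = 17.0, i.e. 17.0:1.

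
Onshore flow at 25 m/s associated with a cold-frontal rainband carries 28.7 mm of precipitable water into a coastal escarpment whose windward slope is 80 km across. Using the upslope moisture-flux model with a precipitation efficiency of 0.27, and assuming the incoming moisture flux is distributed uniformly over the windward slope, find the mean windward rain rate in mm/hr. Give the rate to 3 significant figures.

R ≈ 8.72 mm/hr

Incoming column moisture flux per unit ridge length: F = V × PW = 25 × 28.7 = 717.5 mm·m/s.
Spread over the 80 km slope with efficiency ε = 0.27: R = ε·F/W = 0.27 × 717.5 / 80000 m = 2.422e-03 mm/s.
R = 2.422e-03 × 3600 = 8.72 mm/hr.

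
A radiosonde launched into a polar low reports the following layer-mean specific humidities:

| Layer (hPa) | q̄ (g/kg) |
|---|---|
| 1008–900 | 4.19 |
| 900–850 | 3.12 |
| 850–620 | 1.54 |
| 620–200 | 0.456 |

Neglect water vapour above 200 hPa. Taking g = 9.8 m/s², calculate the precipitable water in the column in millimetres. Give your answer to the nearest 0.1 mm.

Precipitable water is the column-integrated vapour mass per unit area: PW = (1/g) Σ q̄ Δp, with q in kg/kg and Δp in Pa (1 kg/m² of water = 1 mm).
Layer 1008–900 hPa: Δp = 108 hPa = 10800 Pa, q̄ = 0.00419 kg/kg → 0.00419 × 10800 / 9.8 = 4.62 mm
Layer 900–850 hPa: Δp = 50 hPa = 5000 Pa, q̄ = 0.00312 kg/kg → 0.00312 × 5000 / 9.8 = 1.59 mm
Layer 850–620 hPa: Δp = 230 hPa = 23000 Pa, q̄ = 0.00154 kg/kg → 0.00154 × 23000 / 9.8 = 3.61 mm
Layer 620–200 hPa: Δp = 420 hPa = 42000 Pa, q̄ = 0.000456 kg/kg → 0.000456 × 42000 / 9.8 = 1.95 mm
PW = 4.62 + 1.59 + 3.61 + 1.95 = 11.77 ≈ 11.8 mm.

PW ≈ 11.8 mm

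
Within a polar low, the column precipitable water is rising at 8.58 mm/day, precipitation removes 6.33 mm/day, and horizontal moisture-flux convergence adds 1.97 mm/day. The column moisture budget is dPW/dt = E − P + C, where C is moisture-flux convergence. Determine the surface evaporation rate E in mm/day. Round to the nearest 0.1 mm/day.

E ≈ 12.9 mm/day

dPW/dt = +8.58 mm/day.
E = dPW/dt + P − C = (+8.58) + 6.33 − (1.97) = 12.9 mm/day.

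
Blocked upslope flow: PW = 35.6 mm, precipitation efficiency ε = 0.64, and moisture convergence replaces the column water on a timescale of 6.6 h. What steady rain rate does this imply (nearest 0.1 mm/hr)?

R ≈ 3.5 mm/hr

Each overturning extracts ε × PW = 0.64 × 35.6 = 22.784 mm.
Rate = ε·PW / τ = 22.784 / 6.6 h = 3.5 mm/hr.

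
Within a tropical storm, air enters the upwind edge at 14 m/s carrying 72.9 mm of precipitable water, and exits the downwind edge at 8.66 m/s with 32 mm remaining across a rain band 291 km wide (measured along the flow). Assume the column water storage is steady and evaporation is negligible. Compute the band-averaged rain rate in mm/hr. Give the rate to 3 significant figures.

Column moisture flux per unit crosswind length is F = V × PW.
Inflow: F_in = 14 × 72.9 = 1020.6 mm·m/s
Outflow: F_out = 8.66 × 32 = 277.12 mm·m/s
Steady-state rate R = (F_in − F_out)/L = (1020.6 − 277.12) / 291000 m = 2.555e-03 mm/s.
R = 2.555e-03 × 3600 = 9.20 mm/hr.

R ≈ 9.20 mm/hr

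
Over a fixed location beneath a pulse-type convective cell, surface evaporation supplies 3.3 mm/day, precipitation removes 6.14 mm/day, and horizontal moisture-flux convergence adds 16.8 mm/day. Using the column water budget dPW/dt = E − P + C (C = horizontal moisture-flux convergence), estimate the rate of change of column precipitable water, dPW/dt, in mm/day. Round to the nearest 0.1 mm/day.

dPW/dt ≈ 14.0 mm/day

dPW/dt = E − P + C = 3.3 − 6.14 + (16.8) = 14.0 mm/day.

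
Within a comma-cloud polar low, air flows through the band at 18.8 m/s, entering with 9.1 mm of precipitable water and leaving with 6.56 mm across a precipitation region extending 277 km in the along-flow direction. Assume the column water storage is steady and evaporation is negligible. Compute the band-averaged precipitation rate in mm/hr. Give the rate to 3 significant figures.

Column moisture flux per unit crosswind length is F = V × PW.
Inflow: F_in = 18.8 × 9.1 = 171.08 mm·m/s
Outflow: F_out = 18.8 × 6.56 = 123.328 mm·m/s
Steady-state rate R = (F_in − F_out)/L = (171.08 − 123.328) / 277000 m = 1.724e-04 mm/s.
R = 1.724e-04 × 3600 = 0.621 mm/hr.

R ≈ 0.621 mm/hr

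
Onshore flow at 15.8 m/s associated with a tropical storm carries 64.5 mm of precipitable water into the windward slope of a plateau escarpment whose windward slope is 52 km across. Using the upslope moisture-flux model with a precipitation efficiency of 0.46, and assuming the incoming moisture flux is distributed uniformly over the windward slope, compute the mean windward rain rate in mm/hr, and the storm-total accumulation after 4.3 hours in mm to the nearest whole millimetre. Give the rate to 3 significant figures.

Incoming column moisture flux per unit ridge length: F = V × PW = 15.8 × 64.5 = 1019.1 mm·m/s.
Spread over the 52 km slope with efficiency ε = 0.46: R = ε·F/W = 0.46 × 1019.1 / 52000 m = 9.015e-03 mm/s.
R = 9.015e-03 × 3600 = 32.5 mm/hr.
Over 4.3 h: total = 32.5 × 4.3 = 139.75 ≈ 140 mm.

R ≈ 32.5 mm/hr; total ≈ 140 mm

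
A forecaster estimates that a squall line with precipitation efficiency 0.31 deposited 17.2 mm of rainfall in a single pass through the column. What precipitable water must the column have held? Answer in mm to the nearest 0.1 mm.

PW ≈ 55.5 mm

PW = rainfall / ε = 17.2 / 0.31 = 55.5 mm.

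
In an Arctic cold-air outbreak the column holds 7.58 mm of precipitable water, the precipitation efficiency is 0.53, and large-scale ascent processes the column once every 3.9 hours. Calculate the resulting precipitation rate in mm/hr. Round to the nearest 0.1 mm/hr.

R ≈ 1.0 mm/hr

Each overturning extracts ε × PW = 0.53 × 7.58 = 4.0174 mm.
Rate = ε·PW / τ = 4.0174 / 3.9 h = 1.0 mm/hr.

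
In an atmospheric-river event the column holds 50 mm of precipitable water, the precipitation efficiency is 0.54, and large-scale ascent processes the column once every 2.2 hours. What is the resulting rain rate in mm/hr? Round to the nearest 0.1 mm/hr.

Each overturning extracts ε × PW = 0.54 × 50 = 27 mm.
Rate = ε·PW / τ = 27 / 2.2 h = 12.3 mm/hr.

R ≈ 12.3 mm/hr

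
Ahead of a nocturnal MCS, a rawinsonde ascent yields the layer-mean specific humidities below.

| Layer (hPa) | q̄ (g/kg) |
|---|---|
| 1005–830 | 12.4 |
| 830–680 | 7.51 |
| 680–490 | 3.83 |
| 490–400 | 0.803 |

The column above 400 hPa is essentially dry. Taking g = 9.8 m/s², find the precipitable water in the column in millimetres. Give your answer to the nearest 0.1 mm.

Precipitable water is the column-integrated vapour mass per unit area: PW = (1/g) Σ q̄ Δp, with q in kg/kg and Δp in Pa (1 kg/m² of water = 1 mm).
Layer 1005–830 hPa: Δp = 175 hPa = 17500 Pa, q̄ = 0.0124 kg/kg → 0.0124 × 17500 / 9.8 = 22.14 mm
Layer 830–680 hPa: Δp = 150 hPa = 15000 Pa, q̄ = 0.00751 kg/kg → 0.00751 × 15000 / 9.8 = 11.49 mm
Layer 680–490 hPa: Δp = 190 hPa = 19000 Pa, q̄ = 0.00383 kg/kg → 0.00383 × 19000 / 9.8 = 7.43 mm
Layer 490–400 hPa: Δp = 90 hPa = 9000 Pa, q̄ = 0.000803 kg/kg → 0.000803 × 9000 / 9.8 = 0.74 mm
PW = 22.14 + 11.49 + 7.43 + 0.74 = 41.80 ≈ 41.8 mm.

PW ≈ 41.8 mm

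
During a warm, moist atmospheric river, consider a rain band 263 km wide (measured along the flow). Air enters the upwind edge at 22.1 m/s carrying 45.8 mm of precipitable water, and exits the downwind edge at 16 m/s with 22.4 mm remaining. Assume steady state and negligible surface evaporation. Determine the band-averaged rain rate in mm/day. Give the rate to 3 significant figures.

Column moisture flux per unit crosswind length is F = V × PW.
Inflow: F_in = 22.1 × 45.8 = 1012.18 mm·m/s
Outflow: F_out = 16 × 22.4 = 358.4 mm·m/s
Steady-state rate R = (F_in − F_out)/L = (1012.18 − 358.4) / 263000 m = 2.486e-03 mm/s.
R = 2.486e-03 × 3600 × 24 = 215 mm/day.

R ≈ 215 mm/day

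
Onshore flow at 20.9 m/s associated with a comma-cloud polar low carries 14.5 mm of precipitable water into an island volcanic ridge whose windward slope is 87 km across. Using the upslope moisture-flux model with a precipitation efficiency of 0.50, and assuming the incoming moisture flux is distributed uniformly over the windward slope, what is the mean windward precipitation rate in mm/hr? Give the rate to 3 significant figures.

R ≈ 6.27 mm/hr

Incoming column moisture flux per unit ridge length: F = V × PW = 20.9 × 14.5 = 303.05 mm·m/s.
Spread over the 87 km slope with efficiency ε = 0.50: R = ε·F/W = 0.50 × 303.05 / 87000 m = 1.742e-03 mm/s.
R = 1.742e-03 × 3600 = 6.27 mm/hr.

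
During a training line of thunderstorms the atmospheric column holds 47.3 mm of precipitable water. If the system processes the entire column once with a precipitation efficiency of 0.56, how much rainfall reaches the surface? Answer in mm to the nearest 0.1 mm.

Rainfall = ε × PW = 0.56 × 47.3 = 26.5 mm.

rainfall ≈ 26.5 mm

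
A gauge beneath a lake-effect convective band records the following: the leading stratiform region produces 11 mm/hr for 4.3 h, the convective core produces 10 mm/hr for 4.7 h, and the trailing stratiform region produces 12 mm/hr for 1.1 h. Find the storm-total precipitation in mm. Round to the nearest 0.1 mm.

total ≈ 107.5 mm

Total = Σ Rᵢ Δtᵢ = 11 × 4.3 + 10 × 4.7 + 12 × 1.1
      = 47.3 + 47 + 13.2 = 107.5 mm.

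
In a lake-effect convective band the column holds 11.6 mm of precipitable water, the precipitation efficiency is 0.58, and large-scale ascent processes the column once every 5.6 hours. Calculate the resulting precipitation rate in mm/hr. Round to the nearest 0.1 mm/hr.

Each overturning extracts ε × PW = 0.58 × 11.6 = 6.728 mm.
Rate = ε·PW / τ = 6.728 / 5.6 h = 1.2 mm/hr.

R ≈ 1.2 mm/hr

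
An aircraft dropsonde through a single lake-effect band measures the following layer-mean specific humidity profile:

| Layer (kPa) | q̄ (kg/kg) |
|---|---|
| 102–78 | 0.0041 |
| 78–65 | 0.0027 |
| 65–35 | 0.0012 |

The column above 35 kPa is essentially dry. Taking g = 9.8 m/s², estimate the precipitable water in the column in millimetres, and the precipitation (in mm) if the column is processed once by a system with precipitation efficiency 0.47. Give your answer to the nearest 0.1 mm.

Precipitable water is the column-integrated vapour mass per unit area: PW = (1/g) Σ q̄ Δp, with q in kg/kg and Δp in Pa (1 kg/m² of water = 1 mm).
Layer 102–78 kPa: Δp = 240 hPa = 24000 Pa, q̄ = 0.0041 kg/kg → 0.0041 × 24000 / 9.8 = 10.04 mm
Layer 78–65 kPa: Δp = 130 hPa = 13000 Pa, q̄ = 0.0027 kg/kg → 0.0027 × 13000 / 9.8 = 3.58 mm
Layer 65–35 kPa: Δp = 300 hPa = 30000 Pa, q̄ = 0.0012 kg/kg → 0.0012 × 30000 / 9.8 = 3.67 mm
PW = 10.04 + 3.58 + 3.67 = 17.29 ≈ 17.3 mm.
Precipitation = ε × PW = 0.47 × 17.3 = 8.1 mm.

PW ≈ 17.3 mm; precipitation ≈ 8.1 mm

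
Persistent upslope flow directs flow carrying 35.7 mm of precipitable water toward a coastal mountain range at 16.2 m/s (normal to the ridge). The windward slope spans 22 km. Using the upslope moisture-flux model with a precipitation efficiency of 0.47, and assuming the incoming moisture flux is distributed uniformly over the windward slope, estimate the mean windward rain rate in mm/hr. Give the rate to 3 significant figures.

Incoming column moisture flux per unit ridge length: F = V × PW = 16.2 × 35.7 = 578.34 mm·m/s.
Spread over the 22 km slope with efficiency ε = 0.47: R = ε·F/W = 0.47 × 578.34 / 22000 m = 1.236e-02 mm/s.
R = 1.236e-02 × 3600 = 44.5 mm/hr.

R ≈ 44.5 mm/hr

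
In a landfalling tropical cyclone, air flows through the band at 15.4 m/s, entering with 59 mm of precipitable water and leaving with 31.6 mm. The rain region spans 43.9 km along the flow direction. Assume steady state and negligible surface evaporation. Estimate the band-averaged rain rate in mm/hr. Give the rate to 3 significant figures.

R ≈ 34.6 mm/hr

Column moisture flux per unit crosswind length is F = V × PW.
Inflow: F_in = 15.4 × 59 = 908.6 mm·m/s
Outflow: F_out = 15.4 × 31.6 = 486.64 mm·m/s
Steady-state rate R = (F_in − F_out)/L = (908.6 − 486.64) / 43900 m = 9.612e-03 mm/s.
R = 9.612e-03 × 3600 = 34.6 mm/hr.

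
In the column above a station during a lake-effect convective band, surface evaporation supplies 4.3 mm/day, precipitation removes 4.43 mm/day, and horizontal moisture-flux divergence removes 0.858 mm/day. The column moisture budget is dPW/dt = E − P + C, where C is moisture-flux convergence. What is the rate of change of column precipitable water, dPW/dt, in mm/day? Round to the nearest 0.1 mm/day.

dPW/dt = E − P + C = 4.3 − 4.43 + (-0.858) = -1.0 mm/day.

dPW/dt ≈ -1.0 mm/day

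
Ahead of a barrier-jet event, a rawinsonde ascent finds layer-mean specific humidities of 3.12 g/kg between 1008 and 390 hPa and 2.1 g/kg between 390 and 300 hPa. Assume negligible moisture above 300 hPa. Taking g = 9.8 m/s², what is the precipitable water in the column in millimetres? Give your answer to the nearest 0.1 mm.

Precipitable water is the column-integrated vapour mass per unit area: PW = (1/g) Σ q̄ Δp, with q in kg/kg and Δp in Pa (1 kg/m² of water = 1 mm).
Layer 1008–390 hPa: Δp = 618 hPa = 61800 Pa, q̄ = 0.00312 kg/kg → 0.00312 × 61800 / 9.8 = 19.68 mm
Layer 390–300 hPa: Δp = 90 hPa = 9000 Pa, q̄ = 0.0021 kg/kg → 0.0021 × 9000 / 9.8 = 1.93 mm
PW = 19.68 + 1.93 = 21.61 ≈ 21.6 mm.

PW ≈ 21.6 mm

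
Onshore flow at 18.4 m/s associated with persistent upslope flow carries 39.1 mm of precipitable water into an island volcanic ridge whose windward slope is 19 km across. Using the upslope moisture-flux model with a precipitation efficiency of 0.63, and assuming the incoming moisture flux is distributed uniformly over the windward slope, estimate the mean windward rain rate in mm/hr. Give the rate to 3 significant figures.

Incoming column moisture flux per unit ridge length: F = V × PW = 18.4 × 39.1 = 719.44 mm·m/s.
Spread over the 19 km slope with efficiency ε = 0.63: R = ε·F/W = 0.63 × 719.44 / 19000 m = 2.386e-02 mm/s.
R = 2.386e-02 × 3600 = 85.9 mm/hr.

R ≈ 85.9 mm/hr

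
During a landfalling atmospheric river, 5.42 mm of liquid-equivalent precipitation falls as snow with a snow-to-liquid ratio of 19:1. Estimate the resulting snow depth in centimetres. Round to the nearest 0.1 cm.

snow depth ≈ 10.3 cm

Snow depth = liquid × ratio = 5.42 mm × 19 = 102.98 mm = 10.3 cm.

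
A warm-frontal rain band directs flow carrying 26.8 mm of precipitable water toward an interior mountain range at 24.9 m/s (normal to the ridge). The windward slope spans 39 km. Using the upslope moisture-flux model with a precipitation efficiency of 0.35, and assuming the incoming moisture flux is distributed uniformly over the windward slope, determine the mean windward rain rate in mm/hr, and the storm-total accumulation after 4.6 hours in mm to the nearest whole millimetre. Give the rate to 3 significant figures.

R ≈ 21.6 mm/hr; total ≈ 99 mm

Incoming column moisture flux per unit ridge length: F = V × PW = 24.9 × 26.8 = 667.32 mm·m/s.
Spread over the 39 km slope with efficiency ε = 0.35: R = ε·F/W = 0.35 × 667.32 / 39000 m = 5.989e-03 mm/s.
R = 5.989e-03 × 3600 = 21.6 mm/hr.
Over 4.6 h: total = 21.6 × 4.6 = 99.36 ≈ 99 mm.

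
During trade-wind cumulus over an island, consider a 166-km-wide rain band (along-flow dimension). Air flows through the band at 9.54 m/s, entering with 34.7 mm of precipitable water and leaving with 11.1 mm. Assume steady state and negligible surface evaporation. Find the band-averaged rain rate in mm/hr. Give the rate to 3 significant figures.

R ≈ 4.88 mm/hr

Column moisture flux per unit crosswind length is F = V × PW.
Inflow: F_in = 9.54 × 34.7 = 331.038 mm·m/s
Outflow: F_out = 9.54 × 11.1 = 105.894 mm·m/s
Steady-state rate R = (F_in − F_out)/L = (331.038 − 105.894) / 166000 m = 1.356e-03 mm/s.
R = 1.356e-03 × 3600 = 4.88 mm/hr.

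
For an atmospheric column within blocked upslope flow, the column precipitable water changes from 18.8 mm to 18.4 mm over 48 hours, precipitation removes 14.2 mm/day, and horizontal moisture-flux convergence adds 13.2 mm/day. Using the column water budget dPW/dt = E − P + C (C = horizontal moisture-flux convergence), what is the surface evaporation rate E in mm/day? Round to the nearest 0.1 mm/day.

dPW/dt = (18.4 − 18.8) mm / (48/24 day) = -0.200 mm/day.
E = dPW/dt + P − C = (-0.200) + 14.2 − (13.2) = 0.8 mm/day.

E ≈ 0.8 mm/day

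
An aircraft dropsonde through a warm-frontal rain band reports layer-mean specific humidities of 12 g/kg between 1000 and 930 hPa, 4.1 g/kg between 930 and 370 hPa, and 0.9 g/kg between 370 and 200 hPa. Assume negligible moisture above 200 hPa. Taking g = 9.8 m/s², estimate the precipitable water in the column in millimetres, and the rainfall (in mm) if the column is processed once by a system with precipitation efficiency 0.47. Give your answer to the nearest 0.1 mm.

PW ≈ 33.6 mm; rainfall ≈ 15.8 mm

Precipitable water is the column-integrated vapour mass per unit area: PW = (1/g) Σ q̄ Δp, with q in kg/kg and Δp in Pa (1 kg/m² of water = 1 mm).
Layer 1000–930 hPa: Δp = 70 hPa = 7000 Pa, q̄ = 0.012 kg/kg → 0.012 × 7000 / 9.8 = 8.57 mm
Layer 930–370 hPa: Δp = 560 hPa = 56000 Pa, q̄ = 0.0041 kg/kg → 0.0041 × 56000 / 9.8 = 23.43 mm
Layer 370–200 hPa: Δp = 170 hPa = 17000 Pa, q̄ = 0.0009 kg/kg → 0.0009 × 17000 / 9.8 = 1.56 mm
PW = 8.57 + 23.43 + 1.56 = 33.56 ≈ 33.6 mm.
Rainfall = ε × PW = 0.47 × 33.6 = 15.8 mm.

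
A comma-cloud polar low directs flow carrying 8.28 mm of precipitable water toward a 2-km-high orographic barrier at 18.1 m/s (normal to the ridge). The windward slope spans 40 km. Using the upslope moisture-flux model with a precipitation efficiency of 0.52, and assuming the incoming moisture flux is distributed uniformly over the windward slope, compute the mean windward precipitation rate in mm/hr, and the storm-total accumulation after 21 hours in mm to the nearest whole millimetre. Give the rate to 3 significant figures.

Incoming column moisture flux per unit ridge length: F = V × PW = 18.1 × 8.28 = 149.868 mm·m/s.
Spread over the 40 km slope with efficiency ε = 0.52: R = ε·F/W = 0.52 × 149.868 / 40000 m = 1.948e-03 mm/s.
R = 1.948e-03 × 3600 = 7.01 mm/hr.
Over 21 h: total = 7.01 × 21 = 147.21 ≈ 147 mm.

R ≈ 7.01 mm/hr; total ≈ 147 mm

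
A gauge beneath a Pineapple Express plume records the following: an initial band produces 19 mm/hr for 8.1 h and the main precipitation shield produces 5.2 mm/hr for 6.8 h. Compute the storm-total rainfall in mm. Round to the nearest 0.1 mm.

total ≈ 189.3 mm

Total = Σ Rᵢ Δtᵢ = 19 × 8.1 + 5.2 × 6.8
      = 153.9 + 35.36 = 189.3 mm.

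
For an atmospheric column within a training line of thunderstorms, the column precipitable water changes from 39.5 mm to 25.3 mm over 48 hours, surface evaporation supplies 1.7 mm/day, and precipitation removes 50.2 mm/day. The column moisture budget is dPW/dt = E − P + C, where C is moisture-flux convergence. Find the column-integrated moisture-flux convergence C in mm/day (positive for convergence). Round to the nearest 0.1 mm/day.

dPW/dt = (25.3 − 39.5) mm / (48/24 day) = -7.100 mm/day.
C = dPW/dt − E + P = (-7.100) − 1.7 + 50.2 = 41.4 mm/day.

C ≈ 41.4 mm/day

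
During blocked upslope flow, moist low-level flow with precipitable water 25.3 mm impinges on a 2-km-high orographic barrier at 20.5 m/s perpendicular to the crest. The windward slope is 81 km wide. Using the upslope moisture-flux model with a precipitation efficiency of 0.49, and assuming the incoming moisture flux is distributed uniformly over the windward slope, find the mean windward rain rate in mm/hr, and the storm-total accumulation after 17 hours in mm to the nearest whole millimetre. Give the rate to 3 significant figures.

Incoming column moisture flux per unit ridge length: F = V × PW = 20.5 × 25.3 = 518.65 mm·m/s.
Spread over the 81 km slope with efficiency ε = 0.49: R = ε·F/W = 0.49 × 518.65 / 81000 m = 3.138e-03 mm/s.
R = 3.138e-03 × 3600 = 11.3 mm/hr.
Over 17 h: total = 11.3 × 17 = 192.1 ≈ 192 mm.

R ≈ 11.3 mm/hr; total ≈ 192 mm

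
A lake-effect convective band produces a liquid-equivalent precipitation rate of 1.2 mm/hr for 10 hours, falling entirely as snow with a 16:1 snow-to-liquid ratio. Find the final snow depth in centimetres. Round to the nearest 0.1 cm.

snow depth ≈ 19.2 cm

Liquid-equivalent depth = 1.2 × 10 = 12 mm.
Snow depth = 12 mm × 16 = 192 mm = 19.2 cm.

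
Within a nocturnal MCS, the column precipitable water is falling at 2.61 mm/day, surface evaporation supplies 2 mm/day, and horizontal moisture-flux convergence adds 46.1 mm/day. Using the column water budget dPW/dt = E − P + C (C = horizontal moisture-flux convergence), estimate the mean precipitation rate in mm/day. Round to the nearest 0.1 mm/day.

dPW/dt = -2.61 mm/day.
P = E + C − dPW/dt = 2 + (46.1) − (-2.61) = 50.7 mm/day.

P ≈ 50.7 mm/day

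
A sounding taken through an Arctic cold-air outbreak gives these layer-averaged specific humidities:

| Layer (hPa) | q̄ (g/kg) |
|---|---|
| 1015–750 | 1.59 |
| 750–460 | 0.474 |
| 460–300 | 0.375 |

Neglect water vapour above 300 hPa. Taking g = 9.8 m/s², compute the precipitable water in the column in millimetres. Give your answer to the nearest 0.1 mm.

PW ≈ 6.3 mm

Precipitable water is the column-integrated vapour mass per unit area: PW = (1/g) Σ q̄ Δp, with q in kg/kg and Δp in Pa (1 kg/m² of water = 1 mm).
Layer 1015–750 hPa: Δp = 265 hPa = 26500 Pa, q̄ = 0.00159 kg/kg → 0.00159 × 26500 / 9.8 = 4.30 mm
Layer 750–460 hPa: Δp = 290 hPa = 29000 Pa, q̄ = 0.000474 kg/kg → 0.000474 × 29000 / 9.8 = 1.40 mm
Layer 460–300 hPa: Δp = 160 hPa = 16000 Pa, q̄ = 0.000375 kg/kg → 0.000375 × 16000 / 9.8 = 0.61 mm
PW = 4.30 + 1.40 + 0.61 = 6.31 ≈ 6.3 mm.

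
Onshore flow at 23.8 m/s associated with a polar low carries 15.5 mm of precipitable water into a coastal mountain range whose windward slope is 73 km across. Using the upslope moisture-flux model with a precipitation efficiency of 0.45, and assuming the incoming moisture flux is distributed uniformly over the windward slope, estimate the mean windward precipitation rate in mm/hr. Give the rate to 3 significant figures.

Incoming column moisture flux per unit ridge length: F = V × PW = 23.8 × 15.5 = 368.9 mm·m/s.
Spread over the 73 km slope with efficiency ε = 0.45: R = ε·F/W = 0.45 × 368.9 / 73000 m = 2.274e-03 mm/s.
R = 2.274e-03 × 3600 = 8.19 mm/hr.

R ≈ 8.19 mm/hr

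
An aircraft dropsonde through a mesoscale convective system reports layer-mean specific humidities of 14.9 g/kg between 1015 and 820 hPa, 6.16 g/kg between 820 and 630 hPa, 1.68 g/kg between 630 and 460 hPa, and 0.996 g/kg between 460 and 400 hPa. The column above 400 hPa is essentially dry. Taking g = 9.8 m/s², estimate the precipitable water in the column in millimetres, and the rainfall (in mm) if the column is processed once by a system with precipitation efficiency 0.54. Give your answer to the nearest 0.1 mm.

Precipitable water is the column-integrated vapour mass per unit area: PW = (1/g) Σ q̄ Δp, with q in kg/kg and Δp in Pa (1 kg/m² of water = 1 mm).
Layer 1015–820 hPa: Δp = 195 hPa = 19500 Pa, q̄ = 0.0149 kg/kg → 0.0149 × 19500 / 9.8 = 29.65 mm
Layer 820–630 hPa: Δp = 190 hPa = 19000 Pa, q̄ = 0.00616 kg/kg → 0.00616 × 19000 / 9.8 = 11.94 mm
Layer 630–460 hPa: Δp = 170 hPa = 17000 Pa, q̄ = 0.00168 kg/kg → 0.00168 × 17000 / 9.8 = 2.91 mm
Layer 460–400 hPa: Δp = 60 hPa = 6000 Pa, q̄ = 0.000996 kg/kg → 0.000996 × 6000 / 9.8 = 0.61 mm
PW = 29.65 + 11.94 + 2.91 + 0.61 = 45.11 ≈ 45.1 mm.
Rainfall = ε × PW = 0.54 × 45.1 = 24.4 mm.

PW ≈ 45.1 mm; rainfall ≈ 24.4 mm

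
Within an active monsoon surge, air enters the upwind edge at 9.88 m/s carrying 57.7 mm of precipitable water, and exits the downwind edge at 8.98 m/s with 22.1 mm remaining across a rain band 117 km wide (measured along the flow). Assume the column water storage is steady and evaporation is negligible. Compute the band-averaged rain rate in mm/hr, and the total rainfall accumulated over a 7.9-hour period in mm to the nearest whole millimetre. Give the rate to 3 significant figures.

R ≈ 11.4 mm/hr; total ≈ 90 mm

Column moisture flux per unit crosswind length is F = V × PW.
Inflow: F_in = 9.88 × 57.7 = 570.076 mm·m/s
Outflow: F_out = 8.98 × 22.1 = 198.458 mm·m/s
Steady-state rate R = (F_in − F_out)/L = (570.076 − 198.458) / 117000 m = 3.176e-03 mm/s.
R = 3.176e-03 × 3600 = 11.4 mm/hr.
Over 7.9 h: total = 11.4 × 7.9 = 90.06 ≈ 90 mm.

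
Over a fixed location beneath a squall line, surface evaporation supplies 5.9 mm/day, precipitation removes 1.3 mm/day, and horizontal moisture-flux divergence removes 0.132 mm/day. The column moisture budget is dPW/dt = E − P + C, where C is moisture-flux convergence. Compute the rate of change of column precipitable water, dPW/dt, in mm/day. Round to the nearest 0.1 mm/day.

dPW/dt ≈ 4.5 mm/day

dPW/dt = E − P + C = 5.9 − 1.3 + (-0.132) = 4.5 mm/day.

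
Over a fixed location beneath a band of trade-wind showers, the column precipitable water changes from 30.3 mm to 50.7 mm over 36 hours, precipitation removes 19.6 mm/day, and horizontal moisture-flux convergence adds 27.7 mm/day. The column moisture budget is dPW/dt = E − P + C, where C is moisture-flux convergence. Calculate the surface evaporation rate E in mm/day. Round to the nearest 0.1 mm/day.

dPW/dt = (50.7 − 30.3) mm / (36/24 day) = +13.600 mm/day.
E = dPW/dt + P − C = (+13.600) + 19.6 − (27.7) = 5.5 mm/day.

E ≈ 5.5 mm/day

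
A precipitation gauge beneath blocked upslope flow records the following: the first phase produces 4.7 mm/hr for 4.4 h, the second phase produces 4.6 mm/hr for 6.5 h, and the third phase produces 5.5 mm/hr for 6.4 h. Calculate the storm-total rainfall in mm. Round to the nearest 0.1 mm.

Total = Σ Rᵢ Δtᵢ = 4.7 × 4.4 + 4.6 × 6.5 + 5.5 × 6.4
      = 20.68 + 29.9 + 35.2 = 85.8 mm.

total ≈ 85.8 mm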